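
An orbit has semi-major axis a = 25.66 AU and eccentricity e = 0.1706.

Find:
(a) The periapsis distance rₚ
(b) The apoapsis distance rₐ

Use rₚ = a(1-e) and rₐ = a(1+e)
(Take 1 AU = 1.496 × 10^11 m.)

Convert to SI: a = 25.66 AU = 3.83874e+12 m.
(a) rₚ = a(1 − e) = 3.83874e+12 · (1 − 0.1706) = 3.83874e+12 · 0.8294 ≈ 3.184e+12 m = 21.28 AU.
(b) rₐ = a(1 + e) = 3.83874e+12 · (1 + 0.1706) = 3.83874e+12 · 1.1706 ≈ 4.494e+12 m = 30.04 AU.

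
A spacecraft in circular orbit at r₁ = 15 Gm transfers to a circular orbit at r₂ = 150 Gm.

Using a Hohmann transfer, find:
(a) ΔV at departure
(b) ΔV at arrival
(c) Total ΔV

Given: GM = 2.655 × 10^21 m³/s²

Convert to SI: r₁ = 15 Gm = 1.5e+10 m; r₂ = 150 Gm = 1.5e+11 m.
Transfer semi-major axis: a_t = (r₁ + r₂)/2 = (1.5e+10 + 1.5e+11)/2 = 8.25e+10 m.
Circular speeds: v₁ = √(GM/r₁) = 420714 m/s, v₂ = √(GM/r₂) = 133041 m/s.
Transfer speeds (vis-viva v² = GM(2/r − 1/a_t)): v₁ᵗ = 567290 m/s, v₂ᵗ = 56729 m/s.
(a) ΔV₁ = |v₁ᵗ − v₁| ≈ 1.466e+05 m/s = 146.6 km/s.
(b) ΔV₂ = |v₂ − v₂ᵗ| ≈ 7.631e+04 m/s = 76.31 km/s.
(c) ΔV_total = ΔV₁ + ΔV₂ ≈ 2.229e+05 m/s = 222.9 km/s.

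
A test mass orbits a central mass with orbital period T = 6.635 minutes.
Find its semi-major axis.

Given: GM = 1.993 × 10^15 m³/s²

Convert to SI: T = 6.635 minutes = 398.1 s.
Invert Kepler's third law: a = (GM · T² / (4π²))^(1/3).
Substituting T = 398.1 s and GM = 1.993e+15 m³/s²:
a = (1.993e+15 · (398.1)² / (4π²))^(1/3) m
a ≈ 2e+06 m = 2 Mm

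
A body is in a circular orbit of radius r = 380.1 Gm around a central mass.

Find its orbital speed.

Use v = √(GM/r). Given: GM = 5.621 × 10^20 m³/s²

Convert to SI: r = 380.1 Gm = 3.801e+11 m.
For a circular orbit, gravity supplies the centripetal force, so v = √(GM / r).
v = √(5.621e+20 / 3.801e+11) m/s ≈ 3.846e+04 m/s = 38.46 km/s.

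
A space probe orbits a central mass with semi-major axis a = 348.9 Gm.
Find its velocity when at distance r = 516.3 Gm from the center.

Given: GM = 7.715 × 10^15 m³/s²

Convert to SI: a = 348.9 Gm = 3.489e+11 m; r = 516.3 Gm = 5.163e+11 m.
Vis-viva: v = √(GM · (2/r − 1/a)).
2/r − 1/a = 2/5.163e+11 − 1/3.489e+11 = 1.00757e-12 m⁻¹.
v = √(7.715e+15 · 1.00757e-12) m/s ≈ 88.17 m/s = 88.17 m/s.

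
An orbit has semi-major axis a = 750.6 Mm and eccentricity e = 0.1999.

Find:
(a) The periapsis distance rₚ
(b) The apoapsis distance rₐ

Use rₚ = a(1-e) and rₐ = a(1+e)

Convert to SI: a = 750.6 Mm = 7.506e+08 m.
(a) rₚ = a(1 − e) = 7.506e+08 · (1 − 0.1999) = 7.506e+08 · 0.8001 ≈ 6.006e+08 m = 600.6 Mm.
(b) rₐ = a(1 + e) = 7.506e+08 · (1 + 0.1999) = 7.506e+08 · 1.1999 ≈ 9.006e+08 m = 900.6 Mm.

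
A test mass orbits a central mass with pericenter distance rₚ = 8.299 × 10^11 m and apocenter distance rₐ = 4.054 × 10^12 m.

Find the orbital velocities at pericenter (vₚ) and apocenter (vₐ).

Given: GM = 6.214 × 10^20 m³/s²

Use the vis-viva equation v² = GM(2/r − 1/a) with a = (rₚ + rₐ)/2 = (8.299e+11 + 4.054e+12)/2 = 2.44195e+12 m.
vₚ = √(GM · (2/rₚ − 1/a)) = √(6.214e+20 · (2/8.299e+11 − 1/2.44195e+12)) m/s ≈ 3.526e+04 m/s = 35.26 km/s.
vₐ = √(GM · (2/rₐ − 1/a)) = √(6.214e+20 · (2/4.054e+12 − 1/2.44195e+12)) m/s ≈ 7218 m/s = 7.218 km/s.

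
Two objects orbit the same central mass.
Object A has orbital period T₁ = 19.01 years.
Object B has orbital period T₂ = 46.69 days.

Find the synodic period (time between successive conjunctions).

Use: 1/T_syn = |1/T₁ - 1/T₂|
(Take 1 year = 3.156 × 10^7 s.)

Convert to SI: T₁ = 19.01 years = 5.99956e+08 s; T₂ = 46.69 days = 4.03402e+06 s.
T_syn = |T₁ · T₂ / (T₁ − T₂)|.
T_syn = |5.99956e+08 · 4.03402e+06 / (5.99956e+08 − 4.03402e+06)| s ≈ 4.061e+06 s = 47.01 days.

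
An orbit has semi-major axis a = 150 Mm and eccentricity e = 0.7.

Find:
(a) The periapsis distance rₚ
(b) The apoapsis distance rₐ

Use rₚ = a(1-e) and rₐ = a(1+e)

Convert to SI: a = 150 Mm = 1.5e+08 m.
(a) rₚ = a(1 − e) = 1.5e+08 · (1 − 0.7) = 1.5e+08 · 0.3 ≈ 4.5e+07 m = 45 Mm.
(b) rₐ = a(1 + e) = 1.5e+08 · (1 + 0.7) = 1.5e+08 · 1.7 ≈ 2.55e+08 m = 255 Mm.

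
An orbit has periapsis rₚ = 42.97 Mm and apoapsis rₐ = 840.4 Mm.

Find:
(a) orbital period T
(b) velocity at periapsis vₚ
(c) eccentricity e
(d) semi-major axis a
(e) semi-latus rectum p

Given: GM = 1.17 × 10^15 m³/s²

Convert to SI: rₚ = 42.97 Mm = 4.297e+07 m; rₐ = 840.4 Mm = 8.404e+08 m.
(a) With a = (rₚ + rₐ)/2 = 4.41685e+08 m, T = 2π √(a³/GM) = 2π √((4.41685e+08)³/1.17e+15) s ≈ 1.705e+06 s
(b) With a = (rₚ + rₐ)/2 = 4.41685e+08 m, vₚ = √(GM (2/rₚ − 1/a)) = √(1.17e+15 · (2/4.297e+07 − 1/4.41685e+08)) m/s ≈ 7198 m/s
(c) e = (rₐ − rₚ)/(rₐ + rₚ) = (8.404e+08 − 4.297e+07)/(8.404e+08 + 4.297e+07) ≈ 0.9027
(d) a = (rₚ + rₐ)/2 = (4.297e+07 + 8.404e+08)/2 ≈ 4.417e+08 m
(e) From a = (rₚ + rₐ)/2 = 4.41685e+08 m and e = (rₐ − rₚ)/(rₐ + rₚ) = 0.902713, p = a(1 − e²) = 4.41685e+08 · (1 − (0.902713)²) ≈ 8.176e+07 m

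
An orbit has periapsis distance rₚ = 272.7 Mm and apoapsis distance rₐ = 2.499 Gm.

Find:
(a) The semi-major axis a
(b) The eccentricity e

Convert to SI: rₚ = 272.7 Mm = 2.727e+08 m; rₐ = 2.499 Gm = 2.499e+09 m.
(a) a = (rₚ + rₐ) / 2 = (2.727e+08 + 2.499e+09) / 2 ≈ 1.386e+09 m = 1.386 Gm.
(b) e = (rₐ − rₚ) / (rₐ + rₚ) = (2.499e+09 − 2.727e+08) / (2.499e+09 + 2.727e+08) ≈ 0.8032.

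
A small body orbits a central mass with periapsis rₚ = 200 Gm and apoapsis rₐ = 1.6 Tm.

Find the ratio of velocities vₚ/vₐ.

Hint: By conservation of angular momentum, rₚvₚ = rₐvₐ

Convert to SI: rₚ = 200 Gm = 2e+11 m; rₐ = 1.6 Tm = 1.6e+12 m.
Conservation of angular momentum gives rₚvₚ = rₐvₐ, so vₚ/vₐ = rₐ/rₚ.
vₚ/vₐ = 1.6e+12 / 2e+11 ≈ 8.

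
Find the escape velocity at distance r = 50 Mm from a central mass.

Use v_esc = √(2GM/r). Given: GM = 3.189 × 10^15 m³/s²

Convert to SI: r = 50 Mm = 5e+07 m.
Escape velocity comes from setting total energy to zero: ½v² − GM/r = 0 ⇒ v_esc = √(2GM / r).
v_esc = √(2 · 3.189e+15 / 5e+07) m/s ≈ 1.129e+04 m/s = 11.29 km/s.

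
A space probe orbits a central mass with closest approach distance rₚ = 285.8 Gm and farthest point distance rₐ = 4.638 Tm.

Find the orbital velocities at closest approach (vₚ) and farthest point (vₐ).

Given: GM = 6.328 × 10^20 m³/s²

Convert to SI: rₚ = 285.8 Gm = 2.858e+11 m; rₐ = 4.638 Tm = 4.638e+12 m.
Use the vis-viva equation v² = GM(2/r − 1/a) with a = (rₚ + rₐ)/2 = (2.858e+11 + 4.638e+12)/2 = 2.4619e+12 m.
vₚ = √(GM · (2/rₚ − 1/a)) = √(6.328e+20 · (2/2.858e+11 − 1/2.4619e+12)) m/s ≈ 6.459e+04 m/s = 64.59 km/s.
vₐ = √(GM · (2/rₐ − 1/a)) = √(6.328e+20 · (2/4.638e+12 − 1/2.4619e+12)) m/s ≈ 3980 m/s = 3.98 km/s.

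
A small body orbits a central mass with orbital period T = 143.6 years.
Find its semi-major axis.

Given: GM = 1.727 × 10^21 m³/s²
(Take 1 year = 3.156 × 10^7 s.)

Convert to SI: T = 143.6 years = 4.53202e+09 s.
Invert Kepler's third law: a = (GM · T² / (4π²))^(1/3).
Substituting T = 4.53202e+09 s and GM = 1.727e+21 m³/s²:
a = (1.727e+21 · (4.53202e+09)² / (4π²))^(1/3) m
a ≈ 9.65e+12 m = 9.65 × 10^12 m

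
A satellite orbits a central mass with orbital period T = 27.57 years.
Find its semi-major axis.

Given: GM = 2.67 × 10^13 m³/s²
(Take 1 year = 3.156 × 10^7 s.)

Convert to SI: T = 27.57 years = 8.70109e+08 s.
Invert Kepler's third law: a = (GM · T² / (4π²))^(1/3).
Substituting T = 8.70109e+08 s and GM = 2.67e+13 m³/s²:
a = (2.67e+13 · (8.70109e+08)² / (4π²))^(1/3) m
a ≈ 8e+09 m = 8 Gm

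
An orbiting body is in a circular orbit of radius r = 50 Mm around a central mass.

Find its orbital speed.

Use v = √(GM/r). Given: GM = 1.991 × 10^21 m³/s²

Convert to SI: r = 50 Mm = 5e+07 m.
For a circular orbit, gravity supplies the centripetal force, so v = √(GM / r).
v = √(1.991e+21 / 5e+07) m/s ≈ 6.31e+06 m/s = 6310 km/s.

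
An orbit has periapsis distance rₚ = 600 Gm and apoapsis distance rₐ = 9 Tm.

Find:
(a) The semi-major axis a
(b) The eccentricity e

Convert to SI: rₚ = 600 Gm = 6e+11 m; rₐ = 9 Tm = 9e+12 m.
(a) a = (rₚ + rₐ) / 2 = (6e+11 + 9e+12) / 2 ≈ 4.8e+12 m = 4.8 Tm.
(b) e = (rₐ − rₚ) / (rₐ + rₚ) = (9e+12 − 6e+11) / (9e+12 + 6e+11) ≈ 0.875.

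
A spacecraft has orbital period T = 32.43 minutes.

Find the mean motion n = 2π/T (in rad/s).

Convert to SI: T = 32.43 minutes = 1945.8 s.
n = 2π / T.
n = 2π / 1945.8 s ≈ 0.003229 rad/s.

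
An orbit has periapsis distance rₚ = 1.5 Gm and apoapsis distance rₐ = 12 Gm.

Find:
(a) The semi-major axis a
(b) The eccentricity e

Convert to SI: rₚ = 1.5 Gm = 1.5e+09 m; rₐ = 12 Gm = 1.2e+10 m.
(a) a = (rₚ + rₐ) / 2 = (1.5e+09 + 1.2e+10) / 2 ≈ 6.75e+09 m = 6.75 Gm.
(b) e = (rₐ − rₚ) / (rₐ + rₚ) = (1.2e+10 − 1.5e+09) / (1.2e+10 + 1.5e+09) ≈ 0.7778.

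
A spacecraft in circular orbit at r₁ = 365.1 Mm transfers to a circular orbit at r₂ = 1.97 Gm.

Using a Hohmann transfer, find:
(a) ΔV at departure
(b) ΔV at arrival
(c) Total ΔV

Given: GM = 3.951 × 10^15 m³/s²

Convert to SI: r₁ = 365.1 Mm = 3.651e+08 m; r₂ = 1.97 Gm = 1.97e+09 m.
Transfer semi-major axis: a_t = (r₁ + r₂)/2 = (3.651e+08 + 1.97e+09)/2 = 1.16755e+09 m.
Circular speeds: v₁ = √(GM/r₁) = 3289.63 m/s, v₂ = √(GM/r₂) = 1416.19 m/s.
Transfer speeds (vis-viva v² = GM(2/r − 1/a_t)): v₁ᵗ = 4273.1 m/s, v₂ᵗ = 791.933 m/s.
(a) ΔV₁ = |v₁ᵗ − v₁| ≈ 983.5 m/s = 983.5 m/s.
(b) ΔV₂ = |v₂ − v₂ᵗ| ≈ 624.3 m/s = 624.3 m/s.
(c) ΔV_total = ΔV₁ + ΔV₂ ≈ 1608 m/s = 1.608 km/s.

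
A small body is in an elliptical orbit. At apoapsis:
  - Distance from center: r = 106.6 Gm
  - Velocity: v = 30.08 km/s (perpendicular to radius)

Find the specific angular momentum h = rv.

Convert to SI: r = 106.6 Gm = 1.066e+11 m; v = 30.08 km/s = 30080 m/s.
With v perpendicular to r, h = r · v.
h = 1.066e+11 · 30080 m²/s ≈ 3.207e+15 m²/s.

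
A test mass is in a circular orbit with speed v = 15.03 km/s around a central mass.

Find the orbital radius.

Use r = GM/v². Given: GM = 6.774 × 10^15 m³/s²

Convert to SI: v = 15.03 km/s = 15030 m/s.
For a circular orbit, v² = GM / r, so r = GM / v².
r = 6.774e+15 / (15030)² m ≈ 2.999e+07 m = 29.99 Mm.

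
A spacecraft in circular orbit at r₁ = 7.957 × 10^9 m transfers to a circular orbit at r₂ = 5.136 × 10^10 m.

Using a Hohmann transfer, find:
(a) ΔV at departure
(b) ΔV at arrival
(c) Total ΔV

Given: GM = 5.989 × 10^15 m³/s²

Transfer semi-major axis: a_t = (r₁ + r₂)/2 = (7.957e+09 + 5.136e+10)/2 = 2.96585e+10 m.
Circular speeds: v₁ = √(GM/r₁) = 867.566 m/s, v₂ = √(GM/r₂) = 341.48 m/s.
Transfer speeds (vis-viva v² = GM(2/r − 1/a_t)): v₁ᵗ = 1141.67 m/s, v₂ᵗ = 176.874 m/s.
(a) ΔV₁ = |v₁ᵗ − v₁| ≈ 274.1 m/s = 274.1 m/s.
(b) ΔV₂ = |v₂ − v₂ᵗ| ≈ 164.6 m/s = 164.6 m/s.
(c) ΔV_total = ΔV₁ + ΔV₂ ≈ 438.7 m/s = 438.7 m/s.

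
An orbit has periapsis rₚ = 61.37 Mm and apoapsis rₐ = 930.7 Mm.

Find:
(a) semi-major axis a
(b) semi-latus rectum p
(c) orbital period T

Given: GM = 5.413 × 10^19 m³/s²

Convert to SI: rₚ = 61.37 Mm = 6.137e+07 m; rₐ = 930.7 Mm = 9.307e+08 m.
(a) a = (rₚ + rₐ)/2 = (6.137e+07 + 9.307e+08)/2 ≈ 4.96e+08 m
(b) From a = (rₚ + rₐ)/2 = 4.96035e+08 m and e = (rₐ − rₚ)/(rₐ + rₚ) = 0.876279, p = a(1 − e²) = 4.96035e+08 · (1 − (0.876279)²) ≈ 1.151e+08 m
(c) With a = (rₚ + rₐ)/2 = 4.96035e+08 m, T = 2π √(a³/GM) = 2π √((4.96035e+08)³/5.413e+19) s ≈ 9435 s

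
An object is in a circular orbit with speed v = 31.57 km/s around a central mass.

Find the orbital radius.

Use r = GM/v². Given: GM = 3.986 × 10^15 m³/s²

Convert to SI: v = 31.57 km/s = 31570 m/s.
For a circular orbit, v² = GM / r, so r = GM / v².
r = 3.986e+15 / (31570)² m ≈ 3.999e+06 m = 3.999 Mm.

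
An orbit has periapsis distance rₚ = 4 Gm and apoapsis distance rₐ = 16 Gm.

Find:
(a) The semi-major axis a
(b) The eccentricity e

Convert to SI: rₚ = 4 Gm = 4e+09 m; rₐ = 16 Gm = 1.6e+10 m.
(a) a = (rₚ + rₐ) / 2 = (4e+09 + 1.6e+10) / 2 ≈ 1e+10 m = 10 Gm.
(b) e = (rₐ − rₚ) / (rₐ + rₚ) = (1.6e+10 − 4e+09) / (1.6e+10 + 4e+09) ≈ 0.6.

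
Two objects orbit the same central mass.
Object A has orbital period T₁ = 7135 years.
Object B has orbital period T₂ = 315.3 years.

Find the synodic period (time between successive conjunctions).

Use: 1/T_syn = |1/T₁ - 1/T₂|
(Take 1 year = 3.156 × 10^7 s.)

Convert to SI: T₁ = 7135 years = 2.25181e+11 s; T₂ = 315.3 years = 9.95087e+09 s.
T_syn = |T₁ · T₂ / (T₁ − T₂)|.
T_syn = |2.25181e+11 · 9.95087e+09 / (2.25181e+11 − 9.95087e+09)| s ≈ 1.041e+10 s = 329.9 years.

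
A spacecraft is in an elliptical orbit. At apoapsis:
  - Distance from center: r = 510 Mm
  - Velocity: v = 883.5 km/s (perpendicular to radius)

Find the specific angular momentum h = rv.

Convert to SI: r = 510 Mm = 5.1e+08 m; v = 883.5 km/s = 883500 m/s.
With v perpendicular to r, h = r · v.
h = 5.1e+08 · 883500 m²/s ≈ 4.506e+14 m²/s.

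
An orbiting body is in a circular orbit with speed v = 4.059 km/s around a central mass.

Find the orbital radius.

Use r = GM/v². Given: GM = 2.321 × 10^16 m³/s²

Convert to SI: v = 4.059 km/s = 4059 m/s.
For a circular orbit, v² = GM / r, so r = GM / v².
r = 2.321e+16 / (4059)² m ≈ 1.409e+09 m = 1.409 × 10^9 m.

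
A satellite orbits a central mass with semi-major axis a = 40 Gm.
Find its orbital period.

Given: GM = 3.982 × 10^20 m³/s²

Convert to SI: a = 40 Gm = 4e+10 m.
Kepler's third law: T = 2π √(a³ / GM).
Substituting a = 4e+10 m and GM = 3.982e+20 m³/s²:
T = 2π √((4e+10)³ / 3.982e+20) s
T ≈ 2.519e+06 s = 29.15 days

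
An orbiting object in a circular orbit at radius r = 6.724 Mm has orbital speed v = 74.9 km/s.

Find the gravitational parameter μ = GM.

Convert to SI: r = 6.724 Mm = 6.724e+06 m; v = 74.9 km/s = 74900 m/s.
For a circular orbit v² = GM/r, so GM = v² · r.
GM = (74900)² · 6.724e+06 m³/s² ≈ 3.772e+16 m³/s² = 3.772 × 10^16 m³/s².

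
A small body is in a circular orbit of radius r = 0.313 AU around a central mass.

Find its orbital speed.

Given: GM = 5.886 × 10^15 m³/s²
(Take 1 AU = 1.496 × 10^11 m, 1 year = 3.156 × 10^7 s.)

Convert to SI: r = 0.313 AU = 4.68248e+10 m.
For a circular orbit, gravity supplies the centripetal force, so v = √(GM / r).
v = √(5.886e+15 / 4.68248e+10) m/s ≈ 354.5 m/s = 0.0748 AU/year.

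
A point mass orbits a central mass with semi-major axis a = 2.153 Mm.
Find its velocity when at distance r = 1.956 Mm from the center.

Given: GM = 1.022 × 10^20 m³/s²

Convert to SI: a = 2.153 Mm = 2.153e+06 m; r = 1.956 Mm = 1.956e+06 m.
Vis-viva: v = √(GM · (2/r − 1/a)).
2/r − 1/a = 2/1.956e+06 − 1/2.153e+06 = 5.58027e-07 m⁻¹.
v = √(1.022e+20 · 5.58027e-07) m/s ≈ 7.552e+06 m/s = 7552 km/s.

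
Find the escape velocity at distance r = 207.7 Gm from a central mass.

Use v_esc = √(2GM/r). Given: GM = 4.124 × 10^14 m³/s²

Convert to SI: r = 207.7 Gm = 2.077e+11 m.
Escape velocity comes from setting total energy to zero: ½v² − GM/r = 0 ⇒ v_esc = √(2GM / r).
v_esc = √(2 · 4.124e+14 / 2.077e+11) m/s ≈ 63.02 m/s = 63.02 m/s.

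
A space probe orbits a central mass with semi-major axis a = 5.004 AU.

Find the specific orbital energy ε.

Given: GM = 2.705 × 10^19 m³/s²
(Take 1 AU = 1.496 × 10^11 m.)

Convert to SI: a = 5.004 AU = 7.48598e+11 m.
ε = −GM / (2a).
ε = −2.705e+19 / (2 · 7.48598e+11) J/kg ≈ -1.807e+07 J/kg = -18.07 MJ/kg.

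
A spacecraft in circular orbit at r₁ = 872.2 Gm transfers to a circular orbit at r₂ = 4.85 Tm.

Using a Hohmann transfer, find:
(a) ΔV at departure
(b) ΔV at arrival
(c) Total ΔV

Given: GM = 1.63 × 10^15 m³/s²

Convert to SI: r₁ = 872.2 Gm = 8.722e+11 m; r₂ = 4.85 Tm = 4.85e+12 m.
Transfer semi-major axis: a_t = (r₁ + r₂)/2 = (8.722e+11 + 4.85e+12)/2 = 2.8611e+12 m.
Circular speeds: v₁ = √(GM/r₁) = 43.2301 m/s, v₂ = √(GM/r₂) = 18.3326 m/s.
Transfer speeds (vis-viva v² = GM(2/r − 1/a_t)): v₁ᵗ = 56.2847 m/s, v₂ᵗ = 10.122 m/s.
(a) ΔV₁ = |v₁ᵗ − v₁| ≈ 13.05 m/s = 13.05 m/s.
(b) ΔV₂ = |v₂ − v₂ᵗ| ≈ 8.211 m/s = 8.211 m/s.
(c) ΔV_total = ΔV₁ + ΔV₂ ≈ 21.27 m/s = 21.27 m/s.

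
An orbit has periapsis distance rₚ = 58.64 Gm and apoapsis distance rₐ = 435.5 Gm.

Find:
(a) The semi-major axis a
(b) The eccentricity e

Convert to SI: rₚ = 58.64 Gm = 5.864e+10 m; rₐ = 435.5 Gm = 4.355e+11 m.
(a) a = (rₚ + rₐ) / 2 = (5.864e+10 + 4.355e+11) / 2 ≈ 2.471e+11 m = 247.1 Gm.
(b) e = (rₐ − rₚ) / (rₐ + rₚ) = (4.355e+11 − 5.864e+10) / (4.355e+11 + 5.864e+10) ≈ 0.7627.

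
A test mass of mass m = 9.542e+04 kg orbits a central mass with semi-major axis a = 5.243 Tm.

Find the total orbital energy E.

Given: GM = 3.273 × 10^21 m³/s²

Convert to SI: a = 5.243 Tm = 5.243e+12 m.
E = −GMm / (2a).
E = −3.273e+21 · 9.542e+04 / (2 · 5.243e+12) J ≈ -2.978e+13 J = -29.78 TJ.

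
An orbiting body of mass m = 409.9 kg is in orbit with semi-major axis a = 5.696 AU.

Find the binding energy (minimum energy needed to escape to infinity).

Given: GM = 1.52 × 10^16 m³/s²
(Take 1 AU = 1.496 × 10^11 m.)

Convert to SI: a = 5.696 AU = 8.52122e+11 m.
Total orbital energy is E = −GMm/(2a); binding energy is E_bind = −E = GMm/(2a).
E_bind = 1.52e+16 · 409.9 / (2 · 8.52122e+11) J ≈ 3.656e+06 J = 3.656 MJ.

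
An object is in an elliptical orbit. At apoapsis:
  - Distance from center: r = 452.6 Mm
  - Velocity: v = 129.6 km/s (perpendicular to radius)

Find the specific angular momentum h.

Convert to SI: r = 452.6 Mm = 4.526e+08 m; v = 129.6 km/s = 129600 m/s.
With v perpendicular to r, h = r · v.
h = 4.526e+08 · 129600 m²/s ≈ 5.866e+13 m²/s.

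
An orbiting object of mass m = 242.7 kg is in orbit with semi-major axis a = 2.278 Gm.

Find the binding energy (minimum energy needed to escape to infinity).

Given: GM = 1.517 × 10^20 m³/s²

Convert to SI: a = 2.278 Gm = 2.278e+09 m.
Total orbital energy is E = −GMm/(2a); binding energy is E_bind = −E = GMm/(2a).
E_bind = 1.517e+20 · 242.7 / (2 · 2.278e+09) J ≈ 8.081e+12 J = 8.081 TJ.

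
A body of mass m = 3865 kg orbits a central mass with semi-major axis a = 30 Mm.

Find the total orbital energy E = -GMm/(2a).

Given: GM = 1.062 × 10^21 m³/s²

Convert to SI: a = 30 Mm = 3e+07 m.
E = −GMm / (2a).
E = −1.062e+21 · 3865 / (2 · 3e+07) J ≈ -6.841e+16 J = -68.41 PJ.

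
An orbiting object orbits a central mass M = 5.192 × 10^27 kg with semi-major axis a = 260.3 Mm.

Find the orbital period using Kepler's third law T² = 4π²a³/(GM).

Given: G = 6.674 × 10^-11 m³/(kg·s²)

Convert to SI: a = 260.3 Mm = 2.603e+08 m.
GM = G · M = 6.674e-11 · 5.192e+27 = 3.46514e+17 m³/s².
Kepler's third law: T = 2π √(a³ / GM).
Substituting a = 2.603e+08 m and GM = 3.46514e+17 m³/s²:
T = 2π √((2.603e+08)³ / 3.46514e+17) s
T ≈ 4.483e+04 s = 12.45 hours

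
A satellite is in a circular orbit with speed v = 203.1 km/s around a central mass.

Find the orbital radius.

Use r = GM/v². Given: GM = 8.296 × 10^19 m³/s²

Convert to SI: v = 203.1 km/s = 203100 m/s.
For a circular orbit, v² = GM / r, so r = GM / v².
r = 8.296e+19 / (203100)² m ≈ 2.011e+09 m = 2.011 × 10^9 m.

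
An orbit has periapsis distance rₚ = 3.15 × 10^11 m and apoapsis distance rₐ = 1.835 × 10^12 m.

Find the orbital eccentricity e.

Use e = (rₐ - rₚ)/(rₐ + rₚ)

e = (rₐ − rₚ) / (rₐ + rₚ).
e = (1.835e+12 − 3.15e+11) / (1.835e+12 + 3.15e+11) = 1.52e+12 / 2.15e+12 ≈ 0.707.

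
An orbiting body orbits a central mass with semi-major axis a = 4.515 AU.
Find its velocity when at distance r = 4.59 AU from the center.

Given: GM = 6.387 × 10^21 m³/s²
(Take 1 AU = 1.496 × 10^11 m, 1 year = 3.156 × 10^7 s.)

Convert to SI: a = 4.515 AU = 6.75444e+11 m; r = 4.59 AU = 6.86664e+11 m.
Vis-viva: v = √(GM · (2/r − 1/a)).
2/r − 1/a = 2/6.86664e+11 − 1/6.75444e+11 = 1.43213e-12 m⁻¹.
v = √(6.387e+21 · 1.43213e-12) m/s ≈ 9.564e+04 m/s = 20.18 AU/year.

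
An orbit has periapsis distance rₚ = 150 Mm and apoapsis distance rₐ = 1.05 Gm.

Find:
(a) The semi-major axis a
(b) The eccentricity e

Convert to SI: rₚ = 150 Mm = 1.5e+08 m; rₐ = 1.05 Gm = 1.05e+09 m.
(a) a = (rₚ + rₐ) / 2 = (1.5e+08 + 1.05e+09) / 2 ≈ 6e+08 m = 600 Mm.
(b) e = (rₐ − rₚ) / (rₐ + rₚ) = (1.05e+09 − 1.5e+08) / (1.05e+09 + 1.5e+08) ≈ 0.75.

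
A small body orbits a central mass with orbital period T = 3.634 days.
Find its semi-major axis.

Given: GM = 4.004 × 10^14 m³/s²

Convert to SI: T = 3.634 days = 313978 s.
Invert Kepler's third law: a = (GM · T² / (4π²))^(1/3).
Substituting T = 313978 s and GM = 4.004e+14 m³/s²:
a = (4.004e+14 · (313978)² / (4π²))^(1/3) m
a ≈ 9.999e+07 m = 99.99 Mm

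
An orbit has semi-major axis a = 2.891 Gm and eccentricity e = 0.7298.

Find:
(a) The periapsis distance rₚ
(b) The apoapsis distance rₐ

Convert to SI: a = 2.891 Gm = 2.891e+09 m.
(a) rₚ = a(1 − e) = 2.891e+09 · (1 − 0.7298) = 2.891e+09 · 0.2702 ≈ 7.811e+08 m = 781.1 Mm.
(b) rₐ = a(1 + e) = 2.891e+09 · (1 + 0.7298) = 2.891e+09 · 1.7298 ≈ 5.001e+09 m = 5.001 Gm.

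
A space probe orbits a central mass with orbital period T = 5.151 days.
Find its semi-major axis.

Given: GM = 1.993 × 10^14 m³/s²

Convert to SI: T = 5.151 days = 445046 s.
Invert Kepler's third law: a = (GM · T² / (4π²))^(1/3).
Substituting T = 445046 s and GM = 1.993e+14 m³/s²:
a = (1.993e+14 · (445046)² / (4π²))^(1/3) m
a ≈ 1e+08 m = 100 Mm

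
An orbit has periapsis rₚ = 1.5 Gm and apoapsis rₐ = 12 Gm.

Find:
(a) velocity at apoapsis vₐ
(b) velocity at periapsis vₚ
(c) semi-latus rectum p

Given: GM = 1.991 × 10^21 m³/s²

Convert to SI: rₚ = 1.5 Gm = 1.5e+09 m; rₐ = 12 Gm = 1.2e+10 m.
(a) With a = (rₚ + rₐ)/2 = 6.75e+09 m, vₐ = √(GM (2/rₐ − 1/a)) = √(1.991e+21 · (2/1.2e+10 − 1/6.75e+09)) m/s ≈ 1.92e+05 m/s
(b) With a = (rₚ + rₐ)/2 = 6.75e+09 m, vₚ = √(GM (2/rₚ − 1/a)) = √(1.991e+21 · (2/1.5e+09 − 1/6.75e+09)) m/s ≈ 1.536e+06 m/s
(c) From a = (rₚ + rₐ)/2 = 6.75e+09 m and e = (rₐ − rₚ)/(rₐ + rₚ) = 0.777778, p = a(1 − e²) = 6.75e+09 · (1 − (0.777778)²) ≈ 2.667e+09 m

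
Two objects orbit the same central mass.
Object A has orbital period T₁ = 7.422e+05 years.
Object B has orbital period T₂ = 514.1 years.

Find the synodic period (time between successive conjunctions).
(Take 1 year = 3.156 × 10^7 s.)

Convert to SI: T₁ = 7.422e+05 years = 2.34238e+13 s; T₂ = 514.1 years = 1.6225e+10 s.
T_syn = |T₁ · T₂ / (T₁ − T₂)|.
T_syn = |2.34238e+13 · 1.6225e+10 / (2.34238e+13 − 1.6225e+10)| s ≈ 1.624e+10 s = 514.5 years.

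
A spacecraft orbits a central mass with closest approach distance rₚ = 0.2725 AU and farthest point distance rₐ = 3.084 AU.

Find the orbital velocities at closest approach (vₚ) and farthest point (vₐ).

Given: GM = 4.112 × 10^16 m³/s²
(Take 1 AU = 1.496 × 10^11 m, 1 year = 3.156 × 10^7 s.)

Convert to SI: rₚ = 0.2725 AU = 4.0766e+10 m; rₐ = 3.084 AU = 4.61366e+11 m.
Use the vis-viva equation v² = GM(2/r − 1/a) with a = (rₚ + rₐ)/2 = (4.0766e+10 + 4.61366e+11)/2 = 2.51066e+11 m.
vₚ = √(GM · (2/rₚ − 1/a)) = √(4.112e+16 · (2/4.0766e+10 − 1/2.51066e+11)) m/s ≈ 1361 m/s = 0.2872 AU/year.
vₐ = √(GM · (2/rₐ − 1/a)) = √(4.112e+16 · (2/4.61366e+11 − 1/2.51066e+11)) m/s ≈ 120.3 m/s = 0.02538 AU/year.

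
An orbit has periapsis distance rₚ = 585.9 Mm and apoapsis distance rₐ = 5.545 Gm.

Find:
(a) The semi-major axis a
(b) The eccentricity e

Convert to SI: rₚ = 585.9 Mm = 5.859e+08 m; rₐ = 5.545 Gm = 5.545e+09 m.
(a) a = (rₚ + rₐ) / 2 = (5.859e+08 + 5.545e+09) / 2 ≈ 3.065e+09 m = 3.065 Gm.
(b) e = (rₐ − rₚ) / (rₐ + rₚ) = (5.545e+09 − 5.859e+08) / (5.545e+09 + 5.859e+08) ≈ 0.8089.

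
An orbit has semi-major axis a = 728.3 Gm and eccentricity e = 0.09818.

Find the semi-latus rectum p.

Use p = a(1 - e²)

Convert to SI: a = 728.3 Gm = 7.283e+11 m.
p = a (1 − e²).
p = 7.283e+11 · (1 − (0.09818)²) = 7.283e+11 · 0.990361 ≈ 7.213e+11 m = 721.3 Gm.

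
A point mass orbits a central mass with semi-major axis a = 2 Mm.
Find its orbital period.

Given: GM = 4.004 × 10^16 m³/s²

Convert to SI: a = 2 Mm = 2e+06 m.
Kepler's third law: T = 2π √(a³ / GM).
Substituting a = 2e+06 m and GM = 4.004e+16 m³/s²:
T = 2π √((2e+06)³ / 4.004e+16) s
T ≈ 88.81 s = 1.48 minutes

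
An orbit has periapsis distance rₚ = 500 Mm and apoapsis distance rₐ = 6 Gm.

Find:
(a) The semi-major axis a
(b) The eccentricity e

Convert to SI: rₚ = 500 Mm = 5e+08 m; rₐ = 6 Gm = 6e+09 m.
(a) a = (rₚ + rₐ) / 2 = (5e+08 + 6e+09) / 2 ≈ 3.25e+09 m = 3.25 Gm.
(b) e = (rₐ − rₚ) / (rₐ + rₚ) = (6e+09 − 5e+08) / (6e+09 + 5e+08) ≈ 0.8462.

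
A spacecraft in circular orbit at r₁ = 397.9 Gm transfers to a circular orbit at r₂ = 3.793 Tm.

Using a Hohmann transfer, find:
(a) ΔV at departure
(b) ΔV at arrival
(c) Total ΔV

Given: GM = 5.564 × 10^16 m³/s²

Convert to SI: r₁ = 397.9 Gm = 3.979e+11 m; r₂ = 3.793 Tm = 3.793e+12 m.
Transfer semi-major axis: a_t = (r₁ + r₂)/2 = (3.979e+11 + 3.793e+12)/2 = 2.09545e+12 m.
Circular speeds: v₁ = √(GM/r₁) = 373.944 m/s, v₂ = √(GM/r₂) = 121.116 m/s.
Transfer speeds (vis-viva v² = GM(2/r − 1/a_t)): v₁ᵗ = 503.106 m/s, v₂ᵗ = 52.7777 m/s.
(a) ΔV₁ = |v₁ᵗ − v₁| ≈ 129.2 m/s = 129.2 m/s.
(b) ΔV₂ = |v₂ − v₂ᵗ| ≈ 68.34 m/s = 68.34 m/s.
(c) ΔV_total = ΔV₁ + ΔV₂ ≈ 197.5 m/s = 197.5 m/s.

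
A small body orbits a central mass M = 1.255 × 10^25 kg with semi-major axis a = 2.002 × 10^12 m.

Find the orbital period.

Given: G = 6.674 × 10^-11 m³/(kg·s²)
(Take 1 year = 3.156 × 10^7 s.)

GM = G · M = 6.674e-11 · 1.255e+25 = 8.37587e+14 m³/s².
Kepler's third law: T = 2π √(a³ / GM).
Substituting a = 2.002e+12 m and GM = 8.37587e+14 m³/s²:
T = 2π √((2.002e+12)³ / 8.37587e+14) s
T ≈ 6.15e+11 s = 1.949e+04 years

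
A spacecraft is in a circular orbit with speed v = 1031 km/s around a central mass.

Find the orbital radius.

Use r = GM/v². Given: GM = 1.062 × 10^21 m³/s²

Convert to SI: v = 1031 km/s = 1.031e+06 m/s.
For a circular orbit, v² = GM / r, so r = GM / v².
r = 1.062e+21 / (1.031e+06)² m ≈ 9.991e+08 m = 999.1 Mm.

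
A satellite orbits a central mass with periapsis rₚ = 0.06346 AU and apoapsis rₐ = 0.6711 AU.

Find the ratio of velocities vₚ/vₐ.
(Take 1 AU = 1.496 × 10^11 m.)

Convert to SI: rₚ = 0.06346 AU = 9.49362e+09 m; rₐ = 0.6711 AU = 1.00397e+11 m.
Conservation of angular momentum gives rₚvₚ = rₐvₐ, so vₚ/vₐ = rₐ/rₚ.
vₚ/vₐ = 1.00397e+11 / 9.49362e+09 ≈ 10.58.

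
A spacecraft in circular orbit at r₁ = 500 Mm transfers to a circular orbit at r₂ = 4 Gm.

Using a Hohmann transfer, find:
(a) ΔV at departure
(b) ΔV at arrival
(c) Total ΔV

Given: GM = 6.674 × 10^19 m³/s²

Convert to SI: r₁ = 500 Mm = 5e+08 m; r₂ = 4 Gm = 4e+09 m.
Transfer semi-major axis: a_t = (r₁ + r₂)/2 = (5e+08 + 4e+09)/2 = 2.25e+09 m.
Circular speeds: v₁ = √(GM/r₁) = 365349 m/s, v₂ = √(GM/r₂) = 129170 m/s.
Transfer speeds (vis-viva v² = GM(2/r − 1/a_t)): v₁ᵗ = 487132 m/s, v₂ᵗ = 60891.5 m/s.
(a) ΔV₁ = |v₁ᵗ − v₁| ≈ 1.218e+05 m/s = 121.8 km/s.
(b) ΔV₂ = |v₂ − v₂ᵗ| ≈ 6.828e+04 m/s = 68.28 km/s.
(c) ΔV_total = ΔV₁ + ΔV₂ ≈ 1.901e+05 m/s = 190.1 km/s.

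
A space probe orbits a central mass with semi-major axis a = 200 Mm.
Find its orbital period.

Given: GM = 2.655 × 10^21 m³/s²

Convert to SI: a = 200 Mm = 2e+08 m.
Kepler's third law: T = 2π √(a³ / GM).
Substituting a = 2e+08 m and GM = 2.655e+21 m³/s²:
T = 2π √((2e+08)³ / 2.655e+21) s
T ≈ 344.9 s = 5.748 minutes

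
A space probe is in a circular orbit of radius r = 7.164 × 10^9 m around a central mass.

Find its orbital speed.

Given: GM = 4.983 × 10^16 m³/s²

For a circular orbit, gravity supplies the centripetal force, so v = √(GM / r).
v = √(4.983e+16 / 7.164e+09) m/s ≈ 2637 m/s = 2.637 km/s.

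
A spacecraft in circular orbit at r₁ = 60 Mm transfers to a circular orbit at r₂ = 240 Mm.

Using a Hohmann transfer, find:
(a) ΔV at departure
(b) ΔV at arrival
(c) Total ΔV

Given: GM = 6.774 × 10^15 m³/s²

Convert to SI: r₁ = 60 Mm = 6e+07 m; r₂ = 240 Mm = 2.4e+08 m.
Transfer semi-major axis: a_t = (r₁ + r₂)/2 = (6e+07 + 2.4e+08)/2 = 1.5e+08 m.
Circular speeds: v₁ = √(GM/r₁) = 10625.4 m/s, v₂ = √(GM/r₂) = 5312.72 m/s.
Transfer speeds (vis-viva v² = GM(2/r − 1/a_t)): v₁ᵗ = 13440.2 m/s, v₂ᵗ = 3360.06 m/s.
(a) ΔV₁ = |v₁ᵗ − v₁| ≈ 2815 m/s = 2.815 km/s.
(b) ΔV₂ = |v₂ − v₂ᵗ| ≈ 1953 m/s = 1.953 km/s.
(c) ΔV_total = ΔV₁ + ΔV₂ ≈ 4767 m/s = 4.767 km/s.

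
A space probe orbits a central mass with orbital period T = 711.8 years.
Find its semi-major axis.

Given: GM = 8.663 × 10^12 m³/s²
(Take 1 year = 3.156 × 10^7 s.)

Convert to SI: T = 711.8 years = 2.24644e+10 s.
Invert Kepler's third law: a = (GM · T² / (4π²))^(1/3).
Substituting T = 2.24644e+10 s and GM = 8.663e+12 m³/s²:
a = (8.663e+12 · (2.24644e+10)² / (4π²))^(1/3) m
a ≈ 4.802e+10 m = 4.802 × 10^10 m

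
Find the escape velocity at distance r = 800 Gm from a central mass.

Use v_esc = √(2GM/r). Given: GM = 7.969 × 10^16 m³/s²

Convert to SI: r = 800 Gm = 8e+11 m.
Escape velocity comes from setting total energy to zero: ½v² − GM/r = 0 ⇒ v_esc = √(2GM / r).
v_esc = √(2 · 7.969e+16 / 8e+11) m/s ≈ 446.3 m/s = 446.3 m/s.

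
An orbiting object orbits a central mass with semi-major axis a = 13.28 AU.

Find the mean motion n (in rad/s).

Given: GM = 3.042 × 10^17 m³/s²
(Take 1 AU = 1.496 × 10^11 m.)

Convert to SI: a = 13.28 AU = 1.98669e+12 m.
n = √(GM / a³).
n = √(3.042e+17 / (1.98669e+12)³) rad/s ≈ 1.97e-10 rad/s.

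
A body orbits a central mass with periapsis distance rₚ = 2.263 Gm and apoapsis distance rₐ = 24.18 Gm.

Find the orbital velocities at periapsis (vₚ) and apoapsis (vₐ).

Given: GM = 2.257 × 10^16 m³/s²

Convert to SI: rₚ = 2.263 Gm = 2.263e+09 m; rₐ = 24.18 Gm = 2.418e+10 m.
Use the vis-viva equation v² = GM(2/r − 1/a) with a = (rₚ + rₐ)/2 = (2.263e+09 + 2.418e+10)/2 = 1.32215e+10 m.
vₚ = √(GM · (2/rₚ − 1/a)) = √(2.257e+16 · (2/2.263e+09 − 1/1.32215e+10)) m/s ≈ 4271 m/s = 4.271 km/s.
vₐ = √(GM · (2/rₐ − 1/a)) = √(2.257e+16 · (2/2.418e+10 − 1/1.32215e+10)) m/s ≈ 399.7 m/s = 399.7 m/s.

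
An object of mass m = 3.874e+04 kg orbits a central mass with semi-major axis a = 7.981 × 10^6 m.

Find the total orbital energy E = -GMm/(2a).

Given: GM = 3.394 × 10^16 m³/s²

E = −GMm / (2a).
E = −3.394e+16 · 3.874e+04 / (2 · 7.981e+06) J ≈ -8.237e+13 J = -82.37 TJ.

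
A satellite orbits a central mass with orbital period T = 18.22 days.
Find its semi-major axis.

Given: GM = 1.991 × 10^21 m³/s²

Convert to SI: T = 18.22 days = 1.57421e+06 s.
Invert Kepler's third law: a = (GM · T² / (4π²))^(1/3).
Substituting T = 1.57421e+06 s and GM = 1.991e+21 m³/s²:
a = (1.991e+21 · (1.57421e+06)² / (4π²))^(1/3) m
a ≈ 5e+10 m = 50 Gm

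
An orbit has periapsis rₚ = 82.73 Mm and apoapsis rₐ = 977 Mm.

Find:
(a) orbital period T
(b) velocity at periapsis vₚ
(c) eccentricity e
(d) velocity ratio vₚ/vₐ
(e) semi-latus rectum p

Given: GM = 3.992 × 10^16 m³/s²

Convert to SI: rₚ = 82.73 Mm = 8.273e+07 m; rₐ = 977 Mm = 9.77e+08 m.
(a) With a = (rₚ + rₐ)/2 = 5.29865e+08 m, T = 2π √(a³/GM) = 2π √((5.29865e+08)³/3.992e+16) s ≈ 3.836e+05 s
(b) With a = (rₚ + rₐ)/2 = 5.29865e+08 m, vₚ = √(GM (2/rₚ − 1/a)) = √(3.992e+16 · (2/8.273e+07 − 1/5.29865e+08)) m/s ≈ 2.983e+04 m/s
(c) e = (rₐ − rₚ)/(rₐ + rₚ) = (9.77e+08 − 8.273e+07)/(9.77e+08 + 8.273e+07) ≈ 0.8439
(d) Conservation of angular momentum (rₚvₚ = rₐvₐ) gives vₚ/vₐ = rₐ/rₚ = 9.77e+08/8.273e+07 ≈ 11.81
(e) From a = (rₚ + rₐ)/2 = 5.29865e+08 m and e = (rₐ − rₚ)/(rₐ + rₚ) = 0.843866, p = a(1 − e²) = 5.29865e+08 · (1 − (0.843866)²) ≈ 1.525e+08 m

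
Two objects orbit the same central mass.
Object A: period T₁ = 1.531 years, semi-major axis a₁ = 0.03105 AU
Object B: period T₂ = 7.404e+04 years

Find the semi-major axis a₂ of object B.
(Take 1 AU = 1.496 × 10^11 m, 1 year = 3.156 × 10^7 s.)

Convert to SI: T₁ = 1.531 years = 4.83184e+07 s; a₁ = 0.03105 AU = 4.64508e+09 m; T₂ = 7.404e+04 years = 2.3367e+12 s.
Kepler's third law: (T₁/T₂)² = (a₁/a₂)³ ⇒ a₂ = a₁ · (T₂/T₁)^(2/3).
T₂/T₁ = 2.3367e+12 / 4.83184e+07 = 48360.5.
a₂ = 4.64508e+09 · (48360.5)^(2/3) m ≈ 6.166e+12 m = 41.22 AU.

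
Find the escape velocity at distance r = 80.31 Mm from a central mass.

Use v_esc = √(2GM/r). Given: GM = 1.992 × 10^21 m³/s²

Convert to SI: r = 80.31 Mm = 8.031e+07 m.
Escape velocity comes from setting total energy to zero: ½v² − GM/r = 0 ⇒ v_esc = √(2GM / r).
v_esc = √(2 · 1.992e+21 / 8.031e+07) m/s ≈ 7.043e+06 m/s = 7043 km/s.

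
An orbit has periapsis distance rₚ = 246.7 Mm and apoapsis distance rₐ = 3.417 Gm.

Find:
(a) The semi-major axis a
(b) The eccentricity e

Convert to SI: rₚ = 246.7 Mm = 2.467e+08 m; rₐ = 3.417 Gm = 3.417e+09 m.
(a) a = (rₚ + rₐ) / 2 = (2.467e+08 + 3.417e+09) / 2 ≈ 1.832e+09 m = 1.832 Gm.
(b) e = (rₐ − rₚ) / (rₐ + rₚ) = (3.417e+09 − 2.467e+08) / (3.417e+09 + 2.467e+08) ≈ 0.8653.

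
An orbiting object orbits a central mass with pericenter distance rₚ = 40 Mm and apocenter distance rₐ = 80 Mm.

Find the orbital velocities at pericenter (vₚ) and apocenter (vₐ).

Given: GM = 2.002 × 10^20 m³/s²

Convert to SI: rₚ = 40 Mm = 4e+07 m; rₐ = 80 Mm = 8e+07 m.
Use the vis-viva equation v² = GM(2/r − 1/a) with a = (rₚ + rₐ)/2 = (4e+07 + 8e+07)/2 = 6e+07 m.
vₚ = √(GM · (2/rₚ − 1/a)) = √(2.002e+20 · (2/4e+07 − 1/6e+07)) m/s ≈ 2.583e+06 m/s = 2583 km/s.
vₐ = √(GM · (2/rₐ − 1/a)) = √(2.002e+20 · (2/8e+07 − 1/6e+07)) m/s ≈ 1.292e+06 m/s = 1292 km/s.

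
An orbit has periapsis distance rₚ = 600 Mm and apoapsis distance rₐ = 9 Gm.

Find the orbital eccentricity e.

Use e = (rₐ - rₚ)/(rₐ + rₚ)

Convert to SI: rₚ = 600 Mm = 6e+08 m; rₐ = 9 Gm = 9e+09 m.
e = (rₐ − rₚ) / (rₐ + rₚ).
e = (9e+09 − 6e+08) / (9e+09 + 6e+08) = 8.4e+09 / 9.6e+09 ≈ 0.875.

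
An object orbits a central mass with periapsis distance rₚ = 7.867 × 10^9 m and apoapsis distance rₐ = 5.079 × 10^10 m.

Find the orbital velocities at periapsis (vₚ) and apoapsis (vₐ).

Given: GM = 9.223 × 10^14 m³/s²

Use the vis-viva equation v² = GM(2/r − 1/a) with a = (rₚ + rₐ)/2 = (7.867e+09 + 5.079e+10)/2 = 2.93285e+10 m.
vₚ = √(GM · (2/rₚ − 1/a)) = √(9.223e+14 · (2/7.867e+09 − 1/2.93285e+10)) m/s ≈ 450.6 m/s = 450.6 m/s.
vₐ = √(GM · (2/rₐ − 1/a)) = √(9.223e+14 · (2/5.079e+10 − 1/2.93285e+10)) m/s ≈ 69.79 m/s = 69.79 m/s.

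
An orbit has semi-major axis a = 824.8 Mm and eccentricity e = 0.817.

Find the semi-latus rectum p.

Convert to SI: a = 824.8 Mm = 8.248e+08 m.
p = a (1 − e²).
p = 8.248e+08 · (1 − (0.817)²) = 8.248e+08 · 0.332511 ≈ 2.743e+08 m = 274.3 Mm.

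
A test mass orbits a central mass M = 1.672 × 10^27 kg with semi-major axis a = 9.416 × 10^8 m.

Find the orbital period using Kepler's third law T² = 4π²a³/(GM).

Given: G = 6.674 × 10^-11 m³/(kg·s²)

GM = G · M = 6.674e-11 · 1.672e+27 = 1.11589e+17 m³/s².
Kepler's third law: T = 2π √(a³ / GM).
Substituting a = 9.416e+08 m and GM = 1.11589e+17 m³/s²:
T = 2π √((9.416e+08)³ / 1.11589e+17) s
T ≈ 5.435e+05 s = 6.29 days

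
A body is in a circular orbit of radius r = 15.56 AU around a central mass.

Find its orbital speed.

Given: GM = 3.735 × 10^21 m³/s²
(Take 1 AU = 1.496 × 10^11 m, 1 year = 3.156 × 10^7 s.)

Convert to SI: r = 15.56 AU = 2.32778e+12 m.
For a circular orbit, gravity supplies the centripetal force, so v = √(GM / r).
v = √(3.735e+21 / 2.32778e+12) m/s ≈ 4.006e+04 m/s = 8.45 AU/year.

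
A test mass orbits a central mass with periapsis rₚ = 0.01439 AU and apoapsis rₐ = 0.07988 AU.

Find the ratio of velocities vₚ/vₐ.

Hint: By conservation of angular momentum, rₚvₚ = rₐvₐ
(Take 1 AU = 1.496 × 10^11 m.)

Convert to SI: rₚ = 0.01439 AU = 2.15274e+09 m; rₐ = 0.07988 AU = 1.195e+10 m.
Conservation of angular momentum gives rₚvₚ = rₐvₐ, so vₚ/vₐ = rₐ/rₚ.
vₚ/vₐ = 1.195e+10 / 2.15274e+09 ≈ 5.551.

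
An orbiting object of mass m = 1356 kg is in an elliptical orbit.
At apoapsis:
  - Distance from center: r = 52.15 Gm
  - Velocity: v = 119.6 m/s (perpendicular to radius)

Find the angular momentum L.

Convert to SI: r = 52.15 Gm = 5.215e+10 m.
Since v is perpendicular to r, L = m · v · r.
L = 1356 · 119.6 · 5.215e+10 kg·m²/s ≈ 8.458e+15 kg·m²/s.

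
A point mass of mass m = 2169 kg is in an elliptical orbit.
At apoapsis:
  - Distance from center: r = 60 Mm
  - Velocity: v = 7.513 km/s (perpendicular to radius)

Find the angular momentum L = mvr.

Convert to SI: r = 60 Mm = 6e+07 m; v = 7.513 km/s = 7513 m/s.
Since v is perpendicular to r, L = m · v · r.
L = 2169 · 7513 · 6e+07 kg·m²/s ≈ 9.777e+14 kg·m²/s.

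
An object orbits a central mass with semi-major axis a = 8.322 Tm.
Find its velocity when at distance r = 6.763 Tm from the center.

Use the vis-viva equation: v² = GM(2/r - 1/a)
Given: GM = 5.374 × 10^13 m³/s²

Convert to SI: a = 8.322 Tm = 8.322e+12 m; r = 6.763 Tm = 6.763e+12 m.
Vis-viva: v = √(GM · (2/r − 1/a)).
2/r − 1/a = 2/6.763e+12 − 1/8.322e+12 = 1.75563e-13 m⁻¹.
v = √(5.374e+13 · 1.75563e-13) m/s ≈ 3.072 m/s = 3.072 m/s.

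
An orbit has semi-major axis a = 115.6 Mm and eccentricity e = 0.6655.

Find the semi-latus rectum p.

Convert to SI: a = 115.6 Mm = 1.156e+08 m.
p = a (1 − e²).
p = 1.156e+08 · (1 − (0.6655)²) = 1.156e+08 · 0.55711 ≈ 6.44e+07 m = 64.4 Mm.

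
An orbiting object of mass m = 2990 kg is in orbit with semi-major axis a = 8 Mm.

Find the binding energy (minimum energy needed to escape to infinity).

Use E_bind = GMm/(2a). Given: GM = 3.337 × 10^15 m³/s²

Convert to SI: a = 8 Mm = 8e+06 m.
Total orbital energy is E = −GMm/(2a); binding energy is E_bind = −E = GMm/(2a).
E_bind = 3.337e+15 · 2990 / (2 · 8e+06) J ≈ 6.236e+11 J = 623.6 GJ.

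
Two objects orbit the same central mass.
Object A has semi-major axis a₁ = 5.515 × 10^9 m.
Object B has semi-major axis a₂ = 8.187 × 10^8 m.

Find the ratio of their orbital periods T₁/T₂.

From Kepler's third law, (T₁/T₂)² = (a₁/a₂)³, so T₁/T₂ = (a₁/a₂)^(3/2).
a₁/a₂ = 5.515e+09 / 8.187e+08 = 6.73629.
T₁/T₂ = (6.73629)^(3/2) ≈ 17.48.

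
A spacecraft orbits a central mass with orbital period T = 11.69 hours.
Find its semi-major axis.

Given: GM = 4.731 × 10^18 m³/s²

Convert to SI: T = 11.69 hours = 42084 s.
Invert Kepler's third law: a = (GM · T² / (4π²))^(1/3).
Substituting T = 42084 s and GM = 4.731e+18 m³/s²:
a = (4.731e+18 · (42084)² / (4π²))^(1/3) m
a ≈ 5.965e+08 m = 5.965 × 10^8 m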